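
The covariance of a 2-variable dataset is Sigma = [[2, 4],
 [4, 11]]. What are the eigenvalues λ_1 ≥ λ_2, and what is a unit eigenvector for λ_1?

Step 1 — characteristic polynomial of 2×2 Sigma:
  det(Sigma - λI) = λ² - trace · λ + det = 0.
  trace = 2 + 11 = 13, det = 2·11 - (4)² = 6.
Step 2 — discriminant:
  Δ = trace² - 4·det = 169 - 24 = 145.
Step 3 — eigenvalues:
  λ = (trace ± √Δ)/2 = (13 ± 12.0416)/2,
  λ_1 = 12.5208,  λ_2 = 0.4792.

Step 4 — unit eigenvector for λ_1: solve (Sigma - λ_1 I)v = 0. First row:
  (2 - 12.5208)·v_x + (4)·v_y = 0, i.e. (-10.5208)·v_x + (4)·v_y = 0,
  so v ∝ (b, λ_1 - a) = (4, 10.5208) = u.
  ||u|| = √((4)² + (10.5208)²) = √(126.6872) ≈ 11.2555,
  v_1 = u/||u|| ≈ (0.3554, 0.9347) (||v_1|| = 1).

λ_1 = 12.5208,  λ_2 = 0.4792;  v_1 ≈ (0.3554, 0.9347)


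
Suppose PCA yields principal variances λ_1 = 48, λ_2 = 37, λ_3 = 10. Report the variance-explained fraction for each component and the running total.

Step 1 — total variance = trace(Sigma) = Σ λ_i = 48 + 37 + 10 = 95.

Step 2 — fraction explained by component i = λ_i / Σ λ:
  PC1: 48/95 = 0.5053
  PC2: 37/95 = 0.3895
  PC3: 10/95 = 0.1053

Step 3 — cumulative fraction after k components = (λ_1 + ... + λ_k) / Σ λ:
  k = 1: 48/95 = 0.5053
  k = 2: (48 + 37)/95 = 85/95 = 0.8947
  k = 3: (48 + 37 + 10)/95 = 95/95 = 1

Summary (fraction, with percent):

explained: PC1 0.5053 (50.53%), PC2 0.3895 (38.95%), PC3 0.1053 (10.53%);  cumulative: 0.5053, 0.8947, 1


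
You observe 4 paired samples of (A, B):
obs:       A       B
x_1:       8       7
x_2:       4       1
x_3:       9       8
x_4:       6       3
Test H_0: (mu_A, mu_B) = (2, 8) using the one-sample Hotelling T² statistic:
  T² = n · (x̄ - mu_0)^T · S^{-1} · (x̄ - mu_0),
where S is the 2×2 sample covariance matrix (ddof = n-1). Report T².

Step 1 — sample mean vector:
  mean(A) = (8 + 4 + 9 + 6) / 4 = 27/4 = 6.75
  mean(B) = (7 + 1 + 8 + 3) / 4 = 19/4 = 4.75
  x̄ = (6.75, 4.75),  deviation x̄ - mu_0 = (6.75, 4.75) - (2, 8) = (4.75, -3.25).

Step 2 — sample covariance matrix, S[i,j] = (1/(n-1)) · Σ_k (x_{k,i} - mean_i) · (x_{k,j} - mean_j), divisor n-1 = 3:
  S[A,A] = ((1.25)·(1.25) + (-2.75)·(-2.75) + (2.25)·(2.25) + (-0.75)·(-0.75)) / 3 = 14.75/3 = 4.9167
  S[A,B] = ((1.25)·(2.25) + (-2.75)·(-3.75) + (2.25)·(3.25) + (-0.75)·(-1.75)) / 3 = 21.75/3 = 7.25
  S[B,B] = ((2.25)·(2.25) + (-3.75)·(-3.75) + (3.25)·(3.25) + (-1.75)·(-1.75)) / 3 = 32.75/3 = 10.9167
  S = [[4.9167, 7.25],
 [7.25, 10.9167]].

Step 3 — invert S. det(S) = 4.9167·10.9167 - (7.25)² = 1.1111.
  S^{-1} = (1/det) · [[d, -b], [-b, a]] = [[9.825, -6.525],
 [-6.525, 4.425]].

Step 4 — quadratic form (x̄ - mu_0)^T · S^{-1} · (x̄ - mu_0):
  S^{-1} · (x̄ - mu_0) = (67.875, -45.375),
  (x̄ - mu_0)^T · [...] = (4.75)·(67.875) + (-3.25)·(-45.375) = 469.875.

Step 5 — scale by n: T² = 4 · 469.875 = 1879.5.

T² ≈ 1879.5


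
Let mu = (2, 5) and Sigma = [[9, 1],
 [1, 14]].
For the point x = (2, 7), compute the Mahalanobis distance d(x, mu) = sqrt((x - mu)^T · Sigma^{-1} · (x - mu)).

Step 1 — centre the observation: (x - mu) = (0, 2).

Step 2 — invert Sigma. det(Sigma) = 9·14 - (1)² = 125.
  Sigma^{-1} = (1/det) · [[d, -b], [-b, a]] = [[0.112, -0.008],
 [-0.008, 0.072]].

Step 3 — form the quadratic (x - mu)^T · Sigma^{-1} · (x - mu):
  Sigma^{-1} · (x - mu) = (-0.016, 0.144).
  (x - mu)^T · [Sigma^{-1} · (x - mu)] = (0)·(-0.016) + (2)·(0.144) = 0.288.

Step 4 — take square root: d = √(0.288) ≈ 0.5367.

d(x, mu) = √(0.288) ≈ 0.5367


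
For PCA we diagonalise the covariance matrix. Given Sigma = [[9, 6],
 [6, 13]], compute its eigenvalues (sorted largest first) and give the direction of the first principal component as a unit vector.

Step 1 — characteristic polynomial of 2×2 Sigma:
  det(Sigma - λI) = λ² - trace · λ + det = 0.
  trace = 9 + 13 = 22, det = 9·13 - (6)² = 81.
Step 2 — discriminant:
  Δ = trace² - 4·det = 484 - 324 = 160.
Step 3 — eigenvalues:
  λ = (trace ± √Δ)/2 = (22 ± 12.6491)/2,
  λ_1 = 17.3246,  λ_2 = 4.6754.

Step 4 — unit eigenvector for λ_1: solve (Sigma - λ_1 I)v = 0. First row:
  (9 - 17.3246)·v_x + (6)·v_y = 0, i.e. (-8.3246)·v_x + (6)·v_y = 0,
  so v ∝ (b, λ_1 - a) = (6, 8.3246) = u.
  ||u|| = √((6)² + (8.3246)²) = √(105.2982) ≈ 10.2615,
  v_1 = u/||u|| ≈ (0.5847, 0.8112) (||v_1|| = 1).

λ_1 = 17.3246,  λ_2 = 4.6754;  v_1 ≈ (0.5847, 0.8112)


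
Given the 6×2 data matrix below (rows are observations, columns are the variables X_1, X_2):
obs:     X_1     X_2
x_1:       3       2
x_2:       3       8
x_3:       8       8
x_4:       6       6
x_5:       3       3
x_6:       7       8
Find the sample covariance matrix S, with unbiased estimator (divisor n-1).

Step 1 — column means:
  mean(X_1) = (3 + 3 + 8 + 6 + 3 + 7) / 6 = 30/6 = 5
  mean(X_2) = (2 + 8 + 8 + 6 + 3 + 8) / 6 = 35/6 = 5.8333

Step 2 — sample covariance S[i,j] = (1/(n-1)) · Σ_k (x_{k,i} - mean_i) · (x_{k,j} - mean_j), with n-1 = 5.
  S[X_1,X_1] = ((-2)·(-2) + (-2)·(-2) + (3)·(3) + (1)·(1) + (-2)·(-2) + (2)·(2)) / 5 = 26/5 = 5.2
  S[X_1,X_2] = ((-2)·(-3.8333) + (-2)·(2.1667) + (3)·(2.1667) + (1)·(0.1667) + (-2)·(-2.8333) + (2)·(2.1667)) / 5 = 20/5 = 4
  S[X_2,X_2] = ((-3.8333)·(-3.8333) + (2.1667)·(2.1667) + (2.1667)·(2.1667) + (0.1667)·(0.1667) + (-2.8333)·(-2.8333) + (2.1667)·(2.1667)) / 5 = 36.8333/5 = 7.3667

S is symmetric (S[j,i] = S[i,j]). Assembling:

S = [[5.2, 4],
 [4, 7.3667]]


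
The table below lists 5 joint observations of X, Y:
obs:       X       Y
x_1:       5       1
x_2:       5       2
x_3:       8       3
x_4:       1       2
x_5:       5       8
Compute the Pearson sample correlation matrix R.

Step 1 — column means:
  mean(X) = (5 + 5 + 8 + 1 + 5) / 5 = 24/5 = 4.8
  mean(Y) = (1 + 2 + 3 + 2 + 8) / 5 = 16/5 = 3.2

Step 2 — sample variances and covariances s[i,j] = (1/(n-1)) · Σ_k (x_{k,i} - mean_i) · (x_{k,j} - mean_j), with n-1 = 4:
  s[X,X] = ((0.2)·(0.2) + (0.2)·(0.2) + (3.2)·(3.2) + (-3.8)·(-3.8) + (0.2)·(0.2)) / 4 = 24.8/4 = 6.2
  s[X,Y] = ((0.2)·(-2.2) + (0.2)·(-1.2) + (3.2)·(-0.2) + (-3.8)·(-1.2) + (0.2)·(4.8)) / 4 = 4.2/4 = 1.05
  s[Y,Y] = ((-2.2)·(-2.2) + (-1.2)·(-1.2) + (-0.2)·(-0.2) + (-1.2)·(-1.2) + (4.8)·(4.8)) / 4 = 30.8/4 = 7.7
  Sample standard deviations s_i = √(s[i,i]):
  s(X) = √(6.2) = 2.49
  s(Y) = √(7.7) = 2.7749

Step 3 — r_{ij} = s_{ij} / (s_i · s_j):
  r[X,X] = 1 (diagonal).
  r[X,Y] = 1.05 / (2.49 · 2.7749) = 1.05 / 6.9094 = 0.152
  r[Y,Y] = 1 (diagonal).

R is symmetric with unit diagonal. Assembling:

R = [[1, 0.152],
 [0.152, 1]]


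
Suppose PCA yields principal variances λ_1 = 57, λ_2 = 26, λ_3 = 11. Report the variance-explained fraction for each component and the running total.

Step 1 — total variance = trace(Sigma) = Σ λ_i = 57 + 26 + 11 = 94.

Step 2 — fraction explained by component i = λ_i / Σ λ:
  PC1: 57/94 = 0.6064
  PC2: 26/94 = 0.2766
  PC3: 11/94 = 0.117

Step 3 — cumulative fraction after k components = (λ_1 + ... + λ_k) / Σ λ:
  k = 1: 57/94 = 0.6064
  k = 2: (57 + 26)/94 = 83/94 = 0.883
  k = 3: (57 + 26 + 11)/94 = 94/94 = 1

Summary (fraction, with percent):

explained: PC1 0.6064 (60.64%), PC2 0.2766 (27.66%), PC3 0.117 (11.7%);  cumulative: 0.6064, 0.883, 1


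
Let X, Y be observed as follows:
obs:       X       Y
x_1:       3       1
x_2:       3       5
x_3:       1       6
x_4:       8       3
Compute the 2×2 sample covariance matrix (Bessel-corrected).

Step 1 — column means:
  mean(X) = (3 + 3 + 1 + 8) / 4 = 15/4 = 3.75
  mean(Y) = (1 + 5 + 6 + 3) / 4 = 15/4 = 3.75

Step 2 — sample covariance S[i,j] = (1/(n-1)) · Σ_k (x_{k,i} - mean_i) · (x_{k,j} - mean_j), with n-1 = 3.
  S[X,X] = ((-0.75)·(-0.75) + (-0.75)·(-0.75) + (-2.75)·(-2.75) + (4.25)·(4.25)) / 3 = 26.75/3 = 8.9167
  S[X,Y] = ((-0.75)·(-2.75) + (-0.75)·(1.25) + (-2.75)·(2.25) + (4.25)·(-0.75)) / 3 = -8.25/3 = -2.75
  S[Y,Y] = ((-2.75)·(-2.75) + (1.25)·(1.25) + (2.25)·(2.25) + (-0.75)·(-0.75)) / 3 = 14.75/3 = 4.9167

S is symmetric (S[j,i] = S[i,j]). Assembling:

S = [[8.9167, -2.75],
 [-2.75, 4.9167]]


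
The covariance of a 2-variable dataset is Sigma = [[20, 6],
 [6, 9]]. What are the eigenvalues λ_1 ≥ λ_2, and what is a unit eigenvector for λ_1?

Step 1 — characteristic polynomial of 2×2 Sigma:
  det(Sigma - λI) = λ² - trace · λ + det = 0.
  trace = 20 + 9 = 29, det = 20·9 - (6)² = 144.
Step 2 — discriminant:
  Δ = trace² - 4·det = 841 - 576 = 265.
Step 3 — eigenvalues:
  λ = (trace ± √Δ)/2 = (29 ± 16.2788)/2,
  λ_1 = 22.6394,  λ_2 = 6.3606.

Step 4 — unit eigenvector for λ_1: solve (Sigma - λ_1 I)v = 0. First row:
  (20 - 22.6394)·v_x + (6)·v_y = 0, i.e. (-2.6394)·v_x + (6)·v_y = 0,
  so v ∝ (b, λ_1 - a) = (6, 2.6394) = u.
  ||u|| = √((6)² + (2.6394)²) = √(42.9665) ≈ 6.5549,
  v_1 = u/||u|| ≈ (0.9153, 0.4027) (||v_1|| = 1).

λ_1 = 22.6394,  λ_2 = 6.3606;  v_1 ≈ (0.9153, 0.4027)


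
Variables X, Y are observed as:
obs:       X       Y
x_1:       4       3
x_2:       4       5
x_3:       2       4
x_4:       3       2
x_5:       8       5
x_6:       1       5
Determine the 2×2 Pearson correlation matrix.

Step 1 — column means:
  mean(X) = (4 + 4 + 2 + 3 + 8 + 1) / 6 = 22/6 = 3.6667
  mean(Y) = (3 + 5 + 4 + 2 + 5 + 5) / 6 = 24/6 = 4

Step 2 — sample variances and covariances s[i,j] = (1/(n-1)) · Σ_k (x_{k,i} - mean_i) · (x_{k,j} - mean_j), with n-1 = 5:
  s[X,X] = ((0.3333)·(0.3333) + (0.3333)·(0.3333) + (-1.6667)·(-1.6667) + (-0.6667)·(-0.6667) + (4.3333)·(4.3333) + (-2.6667)·(-2.6667)) / 5 = 29.3333/5 = 5.8667
  s[X,Y] = ((0.3333)·(-1) + (0.3333)·(1) + (-1.6667)·(0) + (-0.6667)·(-2) + (4.3333)·(1) + (-2.6667)·(1)) / 5 = 3/5 = 0.6
  s[Y,Y] = ((-1)·(-1) + (1)·(1) + (0)·(0) + (-2)·(-2) + (1)·(1) + (1)·(1)) / 5 = 8/5 = 1.6
  Sample standard deviations s_i = √(s[i,i]):
  s(X) = √(5.8667) = 2.4221
  s(Y) = √(1.6) = 1.2649

Step 3 — r_{ij} = s_{ij} / (s_i · s_j):
  r[X,X] = 1 (diagonal).
  r[X,Y] = 0.6 / (2.4221 · 1.2649) = 0.6 / 3.0638 = 0.1958
  r[Y,Y] = 1 (diagonal).

R is symmetric with unit diagonal. Assembling:

R = [[1, 0.1958],
 [0.1958, 1]]


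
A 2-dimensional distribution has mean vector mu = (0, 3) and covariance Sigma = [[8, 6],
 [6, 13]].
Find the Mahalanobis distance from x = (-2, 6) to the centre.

Step 1 — centre the observation: (x - mu) = (-2, 3).

Step 2 — invert Sigma. det(Sigma) = 8·13 - (6)² = 68.
  Sigma^{-1} = (1/det) · [[d, -b], [-b, a]] = [[0.1912, -0.0882],
 [-0.0882, 0.1176]].

Step 3 — form the quadratic (x - mu)^T · Sigma^{-1} · (x - mu):
  Sigma^{-1} · (x - mu) = (-0.6471, 0.5294).
  (x - mu)^T · [Sigma^{-1} · (x - mu)] = (-2)·(-0.6471) + (3)·(0.5294) = 2.8824.

Step 4 — take square root: d = √(2.8824) ≈ 1.6977.

d(x, mu) = √(2.8824) ≈ 1.6977


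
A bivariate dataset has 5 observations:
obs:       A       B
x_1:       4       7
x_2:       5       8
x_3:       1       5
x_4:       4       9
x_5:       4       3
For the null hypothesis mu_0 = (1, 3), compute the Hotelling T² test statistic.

Step 1 — sample mean vector:
  mean(A) = (4 + 5 + 1 + 4 + 4) / 5 = 18/5 = 3.6
  mean(B) = (7 + 8 + 5 + 9 + 3) / 5 = 32/5 = 6.4
  x̄ = (3.6, 6.4),  deviation x̄ - mu_0 = (3.6, 6.4) - (1, 3) = (2.6, 3.4).

Step 2 — sample covariance matrix, S[i,j] = (1/(n-1)) · Σ_k (x_{k,i} - mean_i) · (x_{k,j} - mean_j), divisor n-1 = 4:
  S[A,A] = ((0.4)·(0.4) + (1.4)·(1.4) + (-2.6)·(-2.6) + (0.4)·(0.4) + (0.4)·(0.4)) / 4 = 9.2/4 = 2.3
  S[A,B] = ((0.4)·(0.6) + (1.4)·(1.6) + (-2.6)·(-1.4) + (0.4)·(2.6) + (0.4)·(-3.4)) / 4 = 5.8/4 = 1.45
  S[B,B] = ((0.6)·(0.6) + (1.6)·(1.6) + (-1.4)·(-1.4) + (2.6)·(2.6) + (-3.4)·(-3.4)) / 4 = 23.2/4 = 5.8
  S = [[2.3, 1.45],
 [1.45, 5.8]].

Step 3 — invert S. det(S) = 2.3·5.8 - (1.45)² = 11.2375.
  S^{-1} = (1/det) · [[d, -b], [-b, a]] = [[0.5161, -0.129],
 [-0.129, 0.2047]].

Step 4 — quadratic form (x̄ - mu_0)^T · S^{-1} · (x̄ - mu_0):
  S^{-1} · (x̄ - mu_0) = (0.9032, 0.3604),
  (x̄ - mu_0)^T · [...] = (2.6)·(0.9032) + (3.4)·(0.3604) = 3.5737.

Step 5 — scale by n: T² = 5 · 3.5737 = 17.8687.

T² ≈ 17.8687


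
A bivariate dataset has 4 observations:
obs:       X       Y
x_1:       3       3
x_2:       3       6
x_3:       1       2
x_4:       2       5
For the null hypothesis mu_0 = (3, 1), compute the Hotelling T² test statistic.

Step 1 — sample mean vector:
  mean(X) = (3 + 3 + 1 + 2) / 4 = 9/4 = 2.25
  mean(Y) = (3 + 6 + 2 + 5) / 4 = 16/4 = 4
  x̄ = (2.25, 4),  deviation x̄ - mu_0 = (2.25, 4) - (3, 1) = (-0.75, 3).

Step 2 — sample covariance matrix, S[i,j] = (1/(n-1)) · Σ_k (x_{k,i} - mean_i) · (x_{k,j} - mean_j), divisor n-1 = 3:
  S[X,X] = ((0.75)·(0.75) + (0.75)·(0.75) + (-1.25)·(-1.25) + (-0.25)·(-0.25)) / 3 = 2.75/3 = 0.9167
  S[X,Y] = ((0.75)·(-1) + (0.75)·(2) + (-1.25)·(-2) + (-0.25)·(1)) / 3 = 3/3 = 1
  S[Y,Y] = ((-1)·(-1) + (2)·(2) + (-2)·(-2) + (1)·(1)) / 3 = 10/3 = 3.3333
  S = [[0.9167, 1],
 [1, 3.3333]].

Step 3 — invert S. det(S) = 0.9167·3.3333 - (1)² = 2.0556.
  S^{-1} = (1/det) · [[d, -b], [-b, a]] = [[1.6216, -0.4865],
 [-0.4865, 0.4459]].

Step 4 — quadratic form (x̄ - mu_0)^T · S^{-1} · (x̄ - mu_0):
  S^{-1} · (x̄ - mu_0) = (-2.6757, 1.7027),
  (x̄ - mu_0)^T · [...] = (-0.75)·(-2.6757) + (3)·(1.7027) = 7.1149.

Step 5 — scale by n: T² = 4 · 7.1149 = 28.4595.

T² ≈ 28.4595


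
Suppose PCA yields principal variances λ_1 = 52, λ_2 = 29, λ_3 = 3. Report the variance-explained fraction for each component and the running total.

Step 1 — total variance = trace(Sigma) = Σ λ_i = 52 + 29 + 3 = 84.

Step 2 — fraction explained by component i = λ_i / Σ λ:
  PC1: 52/84 = 0.619
  PC2: 29/84 = 0.3452
  PC3: 3/84 = 0.0357

Step 3 — cumulative fraction after k components = (λ_1 + ... + λ_k) / Σ λ:
  k = 1: 52/84 = 0.619
  k = 2: (52 + 29)/84 = 81/84 = 0.9643
  k = 3: (52 + 29 + 3)/84 = 84/84 = 1

Summary (fraction, with percent):

explained: PC1 0.619 (61.9%), PC2 0.3452 (34.52%), PC3 0.0357 (3.57%);  cumulative: 0.619, 0.9643, 1


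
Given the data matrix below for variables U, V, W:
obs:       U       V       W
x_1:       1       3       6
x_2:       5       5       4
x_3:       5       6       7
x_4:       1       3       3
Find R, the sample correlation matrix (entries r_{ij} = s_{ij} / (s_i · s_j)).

Step 1 — column means:
  mean(U) = (1 + 5 + 5 + 1) / 4 = 12/4 = 3
  mean(V) = (3 + 5 + 6 + 3) / 4 = 17/4 = 4.25
  mean(W) = (6 + 4 + 7 + 3) / 4 = 20/4 = 5

Step 2 — sample variances and covariances s[i,j] = (1/(n-1)) · Σ_k (x_{k,i} - mean_i) · (x_{k,j} - mean_j), with n-1 = 3:
  s[U,U] = ((-2)·(-2) + (2)·(2) + (2)·(2) + (-2)·(-2)) / 3 = 16/3 = 5.3333
  s[U,V] = ((-2)·(-1.25) + (2)·(0.75) + (2)·(1.75) + (-2)·(-1.25)) / 3 = 10/3 = 3.3333
  s[U,W] = ((-2)·(1) + (2)·(-1) + (2)·(2) + (-2)·(-2)) / 3 = 4/3 = 1.3333
  s[V,V] = ((-1.25)·(-1.25) + (0.75)·(0.75) + (1.75)·(1.75) + (-1.25)·(-1.25)) / 3 = 6.75/3 = 2.25
  s[V,W] = ((-1.25)·(1) + (0.75)·(-1) + (1.75)·(2) + (-1.25)·(-2)) / 3 = 4/3 = 1.3333
  s[W,W] = ((1)·(1) + (-1)·(-1) + (2)·(2) + (-2)·(-2)) / 3 = 10/3 = 3.3333
  Sample standard deviations s_i = √(s[i,i]):
  s(U) = √(5.3333) = 2.3094
  s(V) = √(2.25) = 1.5
  s(W) = √(3.3333) = 1.8257

Step 3 — r_{ij} = s_{ij} / (s_i · s_j):
  r[U,U] = 1 (diagonal).
  r[U,V] = 3.3333 / (2.3094 · 1.5) = 3.3333 / 3.4641 = 0.9623
  r[U,W] = 1.3333 / (2.3094 · 1.8257) = 1.3333 / 4.2164 = 0.3162
  r[V,V] = 1 (diagonal).
  r[V,W] = 1.3333 / (1.5 · 1.8257) = 1.3333 / 2.7386 = 0.4869
  r[W,W] = 1 (diagonal).

R is symmetric with unit diagonal. Assembling:

R = [[1, 0.9623, 0.3162],
 [0.9623, 1, 0.4869],
 [0.3162, 0.4869, 1]]


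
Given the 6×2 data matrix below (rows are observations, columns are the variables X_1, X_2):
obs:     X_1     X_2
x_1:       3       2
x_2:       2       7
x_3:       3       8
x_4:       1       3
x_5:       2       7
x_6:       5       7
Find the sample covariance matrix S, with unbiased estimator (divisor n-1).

Step 1 — column means:
  mean(X_1) = (3 + 2 + 3 + 1 + 2 + 5) / 6 = 16/6 = 2.6667
  mean(X_2) = (2 + 7 + 8 + 3 + 7 + 7) / 6 = 34/6 = 5.6667

Step 2 — sample covariance S[i,j] = (1/(n-1)) · Σ_k (x_{k,i} - mean_i) · (x_{k,j} - mean_j), with n-1 = 5.
  S[X_1,X_1] = ((0.3333)·(0.3333) + (-0.6667)·(-0.6667) + (0.3333)·(0.3333) + (-1.6667)·(-1.6667) + (-0.6667)·(-0.6667) + (2.3333)·(2.3333)) / 5 = 9.3333/5 = 1.8667
  S[X_1,X_2] = ((0.3333)·(-3.6667) + (-0.6667)·(1.3333) + (0.3333)·(2.3333) + (-1.6667)·(-2.6667) + (-0.6667)·(1.3333) + (2.3333)·(1.3333)) / 5 = 5.3333/5 = 1.0667
  S[X_2,X_2] = ((-3.6667)·(-3.6667) + (1.3333)·(1.3333) + (2.3333)·(2.3333) + (-2.6667)·(-2.6667) + (1.3333)·(1.3333) + (1.3333)·(1.3333)) / 5 = 31.3333/5 = 6.2667

S is symmetric (S[j,i] = S[i,j]). Assembling:

S = [[1.8667, 1.0667],
 [1.0667, 6.2667]]


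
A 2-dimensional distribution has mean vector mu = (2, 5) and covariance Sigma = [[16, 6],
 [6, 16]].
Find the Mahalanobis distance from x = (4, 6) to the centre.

Step 1 — centre the observation: (x - mu) = (2, 1).

Step 2 — invert Sigma. det(Sigma) = 16·16 - (6)² = 220.
  Sigma^{-1} = (1/det) · [[d, -b], [-b, a]] = [[0.0727, -0.0273],
 [-0.0273, 0.0727]].

Step 3 — form the quadratic (x - mu)^T · Sigma^{-1} · (x - mu):
  Sigma^{-1} · (x - mu) = (0.1182, 0.0182).
  (x - mu)^T · [Sigma^{-1} · (x - mu)] = (2)·(0.1182) + (1)·(0.0182) = 0.2545.

Step 4 — take square root: d = √(0.2545) ≈ 0.5045.

d(x, mu) = √(0.2545) ≈ 0.5045


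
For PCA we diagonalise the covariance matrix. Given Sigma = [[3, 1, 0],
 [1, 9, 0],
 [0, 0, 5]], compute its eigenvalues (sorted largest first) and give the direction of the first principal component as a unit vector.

Step 1 — characteristic polynomial p(λ) = det(λI - Sigma) = λ³ - tr·λ² + c_1·λ - det, where tr = trace, c_1 = sum of the principal 2×2 minors, det = det(Sigma):
  tr = 3 + 9 + 5 = 17,
  c_1 = (3·9 - (1)²) + (3·5 - (0)²) + (9·5 - (0)²) = 26 + 15 + 45 = 86,
  det = 3·(9·5 - (0)²) - (1)·((1)·5 - (0)·(0)) + (0)·((1)·(0) - 9·(0)) = 3·(45) - (1)·(5) + (0)·(0) = 130.
  So p(λ) = λ³ - 17λ² + 86λ - 130.
Step 2 — look for an integer root (rational root theorem: any rational root is an integer divisor of 130). Testing λ = 5:
  p(5) = 125 - 425 + 430 - 130 = 0  ✓
  Dividing out (λ - 5): p(λ) = (λ - 5)(λ² - 12λ + 26).
Step 3 — remaining eigenvalues from the quadratic λ² - 12λ + 26 = 0:
  Δ = 12² - 4·26 = 144 - 104 = 40,  λ = (12 ± √40)/2 = (12 ± 6.3246)/2 ≈ 9.1623 or 2.8377.
  Sorted: λ_1 = 9.1623,  λ_2 = 5,  λ_3 = 2.8377  (check: sum = 17 = tr ✓).

Step 4 — unit eigenvector for λ_1 ≈ 9.1623: v spans the null space of (Sigma - λ_1 I), whose rows are
  r_1 = (-6.1623, 1, 0),  r_2 = (1, -0.1623, 0),  r_3 = (0, 0, -4.1623).
  v is orthogonal to every row, so take v ∝ r_1 × r_3 = ((1)·(-4.1623) - (0)·(0), (0)·(0) - (-6.1623)·(-4.1623), (-6.1623)·(0) - (1)·(0)) ≈ (-4.1623, -25.6491, 0).
  Rescale (multiply by -1 so the first nonzero entry is positive): u = (4.1623, 25.6491, 0).
  ||u|| = √((4.1623)² + (25.6491)² + (0)²) = √(675.2014) ≈ 25.9846,  v_1 = u/||u|| ≈ (0.1602, 0.9871, 0) (||v_1|| = 1).

λ_1 = 9.1623,  λ_2 = 5,  λ_3 = 2.8377;  v_1 ≈ (0.1602, 0.9871, 0)


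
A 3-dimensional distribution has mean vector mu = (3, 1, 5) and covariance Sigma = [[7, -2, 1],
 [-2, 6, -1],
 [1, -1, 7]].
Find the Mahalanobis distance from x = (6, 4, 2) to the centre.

Step 1 — centre the observation: (x - mu) = (3, 3, -3).

Step 2 — invert Sigma (cofactor / det for 3×3, or solve directly):
  Sigma^{-1} = [[0.1595, 0.0506, -0.0156],
 [0.0506, 0.1868, 0.0195],
 [-0.0156, 0.0195, 0.1479]].

Step 3 — form the quadratic (x - mu)^T · Sigma^{-1} · (x - mu):
  Sigma^{-1} · (x - mu) = (0.677, 0.6537, -0.4319).
  (x - mu)^T · [Sigma^{-1} · (x - mu)] = (3)·(0.677) + (3)·(0.6537) + (-3)·(-0.4319) = 5.2879.

Step 4 — take square root: d = √(5.2879) ≈ 2.2996.

d(x, mu) = √(5.2879) ≈ 2.2996


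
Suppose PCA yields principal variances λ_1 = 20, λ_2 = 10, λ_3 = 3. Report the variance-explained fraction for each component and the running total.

Step 1 — total variance = trace(Sigma) = Σ λ_i = 20 + 10 + 3 = 33.

Step 2 — fraction explained by component i = λ_i / Σ λ:
  PC1: 20/33 = 0.6061
  PC2: 10/33 = 0.303
  PC3: 3/33 = 0.0909

Step 3 — cumulative fraction after k components = (λ_1 + ... + λ_k) / Σ λ:
  k = 1: 20/33 = 0.6061
  k = 2: (20 + 10)/33 = 30/33 = 0.9091
  k = 3: (20 + 10 + 3)/33 = 33/33 = 1

Summary (fraction, with percent):

explained: PC1 0.6061 (60.61%), PC2 0.303 (30.3%), PC3 0.0909 (9.09%);  cumulative: 0.6061, 0.9091, 1


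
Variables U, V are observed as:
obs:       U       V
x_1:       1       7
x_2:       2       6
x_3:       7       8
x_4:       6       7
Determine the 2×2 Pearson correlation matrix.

Step 1 — column means:
  mean(U) = (1 + 2 + 7 + 6) / 4 = 16/4 = 4
  mean(V) = (7 + 6 + 8 + 7) / 4 = 28/4 = 7

Step 2 — sample variances and covariances s[i,j] = (1/(n-1)) · Σ_k (x_{k,i} - mean_i) · (x_{k,j} - mean_j), with n-1 = 3:
  s[U,U] = ((-3)·(-3) + (-2)·(-2) + (3)·(3) + (2)·(2)) / 3 = 26/3 = 8.6667
  s[U,V] = ((-3)·(0) + (-2)·(-1) + (3)·(1) + (2)·(0)) / 3 = 5/3 = 1.6667
  s[V,V] = ((0)·(0) + (-1)·(-1) + (1)·(1) + (0)·(0)) / 3 = 2/3 = 0.6667
  Sample standard deviations s_i = √(s[i,i]):
  s(U) = √(8.6667) = 2.9439
  s(V) = √(0.6667) = 0.8165

Step 3 — r_{ij} = s_{ij} / (s_i · s_j):
  r[U,U] = 1 (diagonal).
  r[U,V] = 1.6667 / (2.9439 · 0.8165) = 1.6667 / 2.4037 = 0.6934
  r[V,V] = 1 (diagonal).

R is symmetric with unit diagonal. Assembling:

R = [[1, 0.6934],
 [0.6934, 1]]


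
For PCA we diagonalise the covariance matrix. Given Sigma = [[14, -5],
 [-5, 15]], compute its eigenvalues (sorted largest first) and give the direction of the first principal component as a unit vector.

Step 1 — characteristic polynomial of 2×2 Sigma:
  det(Sigma - λI) = λ² - trace · λ + det = 0.
  trace = 14 + 15 = 29, det = 14·15 - (-5)² = 185.
Step 2 — discriminant:
  Δ = trace² - 4·det = 841 - 740 = 101.
Step 3 — eigenvalues:
  λ = (trace ± √Δ)/2 = (29 ± 10.0499)/2,
  λ_1 = 19.5249,  λ_2 = 9.4751.

Step 4 — unit eigenvector for λ_1: solve (Sigma - λ_1 I)v = 0. First row:
  (14 - 19.5249)·v_x + (-5)·v_y = 0, i.e. (-5.5249)·v_x + (-5)·v_y = 0,
  so v ∝ (b, λ_1 - a) = (-5, 5.5249); multiply by -1 so the first entry is positive: u = (5, -5.5249).
  ||u|| = √((5)² + (-5.5249)²) = √(55.5249) ≈ 7.4515,
  v_1 = u/||u|| ≈ (0.671, -0.7415) (||v_1|| = 1).

λ_1 = 19.5249,  λ_2 = 9.4751;  v_1 ≈ (0.671, -0.7415)


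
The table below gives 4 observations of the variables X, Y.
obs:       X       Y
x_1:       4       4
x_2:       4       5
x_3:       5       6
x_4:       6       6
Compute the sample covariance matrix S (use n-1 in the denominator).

Step 1 — column means:
  mean(X) = (4 + 4 + 5 + 6) / 4 = 19/4 = 4.75
  mean(Y) = (4 + 5 + 6 + 6) / 4 = 21/4 = 5.25

Step 2 — sample covariance S[i,j] = (1/(n-1)) · Σ_k (x_{k,i} - mean_i) · (x_{k,j} - mean_j), with n-1 = 3.
  S[X,X] = ((-0.75)·(-0.75) + (-0.75)·(-0.75) + (0.25)·(0.25) + (1.25)·(1.25)) / 3 = 2.75/3 = 0.9167
  S[X,Y] = ((-0.75)·(-1.25) + (-0.75)·(-0.25) + (0.25)·(0.75) + (1.25)·(0.75)) / 3 = 2.25/3 = 0.75
  S[Y,Y] = ((-1.25)·(-1.25) + (-0.25)·(-0.25) + (0.75)·(0.75) + (0.75)·(0.75)) / 3 = 2.75/3 = 0.9167

S is symmetric (S[j,i] = S[i,j]). Assembling:

S = [[0.9167, 0.75],
 [0.75, 0.9167]]


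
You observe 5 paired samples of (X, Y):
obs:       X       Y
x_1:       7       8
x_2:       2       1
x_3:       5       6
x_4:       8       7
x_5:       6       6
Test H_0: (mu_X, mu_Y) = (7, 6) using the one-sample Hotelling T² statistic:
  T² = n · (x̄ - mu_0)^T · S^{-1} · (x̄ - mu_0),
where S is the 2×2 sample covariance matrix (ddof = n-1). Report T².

Step 1 — sample mean vector:
  mean(X) = (7 + 2 + 5 + 8 + 6) / 5 = 28/5 = 5.6
  mean(Y) = (8 + 1 + 6 + 7 + 6) / 5 = 28/5 = 5.6
  x̄ = (5.6, 5.6),  deviation x̄ - mu_0 = (5.6, 5.6) - (7, 6) = (-1.4, -0.4).

Step 2 — sample covariance matrix, S[i,j] = (1/(n-1)) · Σ_k (x_{k,i} - mean_i) · (x_{k,j} - mean_j), divisor n-1 = 4:
  S[X,X] = ((1.4)·(1.4) + (-3.6)·(-3.6) + (-0.6)·(-0.6) + (2.4)·(2.4) + (0.4)·(0.4)) / 4 = 21.2/4 = 5.3
  S[X,Y] = ((1.4)·(2.4) + (-3.6)·(-4.6) + (-0.6)·(0.4) + (2.4)·(1.4) + (0.4)·(0.4)) / 4 = 23.2/4 = 5.8
  S[Y,Y] = ((2.4)·(2.4) + (-4.6)·(-4.6) + (0.4)·(0.4) + (1.4)·(1.4) + (0.4)·(0.4)) / 4 = 29.2/4 = 7.3
  S = [[5.3, 5.8],
 [5.8, 7.3]].

Step 3 — invert S. det(S) = 5.3·7.3 - (5.8)² = 5.05.
  S^{-1} = (1/det) · [[d, -b], [-b, a]] = [[1.4455, -1.1485],
 [-1.1485, 1.0495]].

Step 4 — quadratic form (x̄ - mu_0)^T · S^{-1} · (x̄ - mu_0):
  S^{-1} · (x̄ - mu_0) = (-1.5644, 1.1881),
  (x̄ - mu_0)^T · [...] = (-1.4)·(-1.5644) + (-0.4)·(1.1881) = 1.7149.

Step 5 — scale by n: T² = 5 · 1.7149 = 8.5743.

T² ≈ 8.5743


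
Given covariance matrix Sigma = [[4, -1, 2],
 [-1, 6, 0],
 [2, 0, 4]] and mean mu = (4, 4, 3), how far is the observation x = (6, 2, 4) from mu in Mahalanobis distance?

Step 1 — centre the observation: (x - mu) = (2, -2, 1).

Step 2 — invert Sigma (cofactor / det for 3×3, or solve directly):
  Sigma^{-1} = [[0.3529, 0.0588, -0.1765],
 [0.0588, 0.1765, -0.0294],
 [-0.1765, -0.0294, 0.3382]].

Step 3 — form the quadratic (x - mu)^T · Sigma^{-1} · (x - mu):
  Sigma^{-1} · (x - mu) = (0.4118, -0.2647, 0.0441).
  (x - mu)^T · [Sigma^{-1} · (x - mu)] = (2)·(0.4118) + (-2)·(-0.2647) + (1)·(0.0441) = 1.3971.

Step 4 — take square root: d = √(1.3971) ≈ 1.182.

d(x, mu) = √(1.3971) ≈ 1.182


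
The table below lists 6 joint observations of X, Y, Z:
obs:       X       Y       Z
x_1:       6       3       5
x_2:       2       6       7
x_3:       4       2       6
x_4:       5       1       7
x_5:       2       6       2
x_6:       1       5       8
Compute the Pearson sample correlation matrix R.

Step 1 — column means:
  mean(X) = (6 + 2 + 4 + 5 + 2 + 1) / 6 = 20/6 = 3.3333
  mean(Y) = (3 + 6 + 2 + 1 + 6 + 5) / 6 = 23/6 = 3.8333
  mean(Z) = (5 + 7 + 6 + 7 + 2 + 8) / 6 = 35/6 = 5.8333

Step 2 — sample variances and covariances s[i,j] = (1/(n-1)) · Σ_k (x_{k,i} - mean_i) · (x_{k,j} - mean_j), with n-1 = 5:
  s[X,X] = ((2.6667)·(2.6667) + (-1.3333)·(-1.3333) + (0.6667)·(0.6667) + (1.6667)·(1.6667) + (-1.3333)·(-1.3333) + (-2.3333)·(-2.3333)) / 5 = 19.3333/5 = 3.8667
  s[X,Y] = ((2.6667)·(-0.8333) + (-1.3333)·(2.1667) + (0.6667)·(-1.8333) + (1.6667)·(-2.8333) + (-1.3333)·(2.1667) + (-2.3333)·(1.1667)) / 5 = -16.6667/5 = -3.3333
  s[X,Z] = ((2.6667)·(-0.8333) + (-1.3333)·(1.1667) + (0.6667)·(0.1667) + (1.6667)·(1.1667) + (-1.3333)·(-3.8333) + (-2.3333)·(2.1667)) / 5 = -1.6667/5 = -0.3333
  s[Y,Y] = ((-0.8333)·(-0.8333) + (2.1667)·(2.1667) + (-1.8333)·(-1.8333) + (-2.8333)·(-2.8333) + (2.1667)·(2.1667) + (1.1667)·(1.1667)) / 5 = 22.8333/5 = 4.5667
  s[Y,Z] = ((-0.8333)·(-0.8333) + (2.1667)·(1.1667) + (-1.8333)·(0.1667) + (-2.8333)·(1.1667) + (2.1667)·(-3.8333) + (1.1667)·(2.1667)) / 5 = -6.1667/5 = -1.2333
  s[Z,Z] = ((-0.8333)·(-0.8333) + (1.1667)·(1.1667) + (0.1667)·(0.1667) + (1.1667)·(1.1667) + (-3.8333)·(-3.8333) + (2.1667)·(2.1667)) / 5 = 22.8333/5 = 4.5667
  Sample standard deviations s_i = √(s[i,i]):
  s(X) = √(3.8667) = 1.9664
  s(Y) = √(4.5667) = 2.137
  s(Z) = √(4.5667) = 2.137

Step 3 — r_{ij} = s_{ij} / (s_i · s_j):
  r[X,X] = 1 (diagonal).
  r[X,Y] = -3.3333 / (1.9664 · 2.137) = -3.3333 / 4.2021 = -0.7933
  r[X,Z] = -0.3333 / (1.9664 · 2.137) = -0.3333 / 4.2021 = -0.0793
  r[Y,Y] = 1 (diagonal).
  r[Y,Z] = -1.2333 / (2.137 · 2.137) = -1.2333 / 4.5667 = -0.2701
  r[Z,Z] = 1 (diagonal).

R is symmetric with unit diagonal. Assembling:

R = [[1, -0.7933, -0.0793],
 [-0.7933, 1, -0.2701],
 [-0.0793, -0.2701, 1]]


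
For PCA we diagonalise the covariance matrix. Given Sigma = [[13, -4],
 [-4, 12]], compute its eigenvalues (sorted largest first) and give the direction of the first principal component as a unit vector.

Step 1 — characteristic polynomial of 2×2 Sigma:
  det(Sigma - λI) = λ² - trace · λ + det = 0.
  trace = 13 + 12 = 25, det = 13·12 - (-4)² = 140.
Step 2 — discriminant:
  Δ = trace² - 4·det = 625 - 560 = 65.
Step 3 — eigenvalues:
  λ = (trace ± √Δ)/2 = (25 ± 8.0623)/2,
  λ_1 = 16.5311,  λ_2 = 8.4689.

Step 4 — unit eigenvector for λ_1: solve (Sigma - λ_1 I)v = 0. First row:
  (13 - 16.5311)·v_x + (-4)·v_y = 0, i.e. (-3.5311)·v_x + (-4)·v_y = 0,
  so v ∝ (b, λ_1 - a) = (-4, 3.5311); multiply by -1 so the first entry is positive: u = (4, -3.5311).
  ||u|| = √((4)² + (-3.5311)²) = √(28.4689) ≈ 5.3356,
  v_1 = u/||u|| ≈ (0.7497, -0.6618) (||v_1|| = 1).

λ_1 = 16.5311,  λ_2 = 8.4689;  v_1 ≈ (0.7497, -0.6618)


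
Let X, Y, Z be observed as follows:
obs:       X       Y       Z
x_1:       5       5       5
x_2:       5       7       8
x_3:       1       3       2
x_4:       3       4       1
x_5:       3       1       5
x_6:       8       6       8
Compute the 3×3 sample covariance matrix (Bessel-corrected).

Step 1 — column means:
  mean(X) = (5 + 5 + 1 + 3 + 3 + 8) / 6 = 25/6 = 4.1667
  mean(Y) = (5 + 7 + 3 + 4 + 1 + 6) / 6 = 26/6 = 4.3333
  mean(Z) = (5 + 8 + 2 + 1 + 5 + 8) / 6 = 29/6 = 4.8333

Step 2 — sample covariance S[i,j] = (1/(n-1)) · Σ_k (x_{k,i} - mean_i) · (x_{k,j} - mean_j), with n-1 = 5.
  S[X,X] = ((0.8333)·(0.8333) + (0.8333)·(0.8333) + (-3.1667)·(-3.1667) + (-1.1667)·(-1.1667) + (-1.1667)·(-1.1667) + (3.8333)·(3.8333)) / 5 = 28.8333/5 = 5.7667
  S[X,Y] = ((0.8333)·(0.6667) + (0.8333)·(2.6667) + (-3.1667)·(-1.3333) + (-1.1667)·(-0.3333) + (-1.1667)·(-3.3333) + (3.8333)·(1.6667)) / 5 = 17.6667/5 = 3.5333
  S[X,Z] = ((0.8333)·(0.1667) + (0.8333)·(3.1667) + (-3.1667)·(-2.8333) + (-1.1667)·(-3.8333) + (-1.1667)·(0.1667) + (3.8333)·(3.1667)) / 5 = 28.1667/5 = 5.6333
  S[Y,Y] = ((0.6667)·(0.6667) + (2.6667)·(2.6667) + (-1.3333)·(-1.3333) + (-0.3333)·(-0.3333) + (-3.3333)·(-3.3333) + (1.6667)·(1.6667)) / 5 = 23.3333/5 = 4.6667
  S[Y,Z] = ((0.6667)·(0.1667) + (2.6667)·(3.1667) + (-1.3333)·(-2.8333) + (-0.3333)·(-3.8333) + (-3.3333)·(0.1667) + (1.6667)·(3.1667)) / 5 = 18.3333/5 = 3.6667
  S[Z,Z] = ((0.1667)·(0.1667) + (3.1667)·(3.1667) + (-2.8333)·(-2.8333) + (-3.8333)·(-3.8333) + (0.1667)·(0.1667) + (3.1667)·(3.1667)) / 5 = 42.8333/5 = 8.5667

S is symmetric (S[j,i] = S[i,j]). Assembling:

S = [[5.7667, 3.5333, 5.6333],
 [3.5333, 4.6667, 3.6667],
 [5.6333, 3.6667, 8.5667]]


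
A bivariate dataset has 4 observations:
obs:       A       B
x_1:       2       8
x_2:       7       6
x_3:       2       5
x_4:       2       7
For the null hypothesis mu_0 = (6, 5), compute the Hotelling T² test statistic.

Step 1 — sample mean vector:
  mean(A) = (2 + 7 + 2 + 2) / 4 = 13/4 = 3.25
  mean(B) = (8 + 6 + 5 + 7) / 4 = 26/4 = 6.5
  x̄ = (3.25, 6.5),  deviation x̄ - mu_0 = (3.25, 6.5) - (6, 5) = (-2.75, 1.5).

Step 2 — sample covariance matrix, S[i,j] = (1/(n-1)) · Σ_k (x_{k,i} - mean_i) · (x_{k,j} - mean_j), divisor n-1 = 3:
  S[A,A] = ((-1.25)·(-1.25) + (3.75)·(3.75) + (-1.25)·(-1.25) + (-1.25)·(-1.25)) / 3 = 18.75/3 = 6.25
  S[A,B] = ((-1.25)·(1.5) + (3.75)·(-0.5) + (-1.25)·(-1.5) + (-1.25)·(0.5)) / 3 = -2.5/3 = -0.8333
  S[B,B] = ((1.5)·(1.5) + (-0.5)·(-0.5) + (-1.5)·(-1.5) + (0.5)·(0.5)) / 3 = 5/3 = 1.6667
  S = [[6.25, -0.8333],
 [-0.8333, 1.6667]].

Step 3 — invert S. det(S) = 6.25·1.6667 - (-0.8333)² = 9.7222.
  S^{-1} = (1/det) · [[d, -b], [-b, a]] = [[0.1714, 0.0857],
 [0.0857, 0.6429]].

Step 4 — quadratic form (x̄ - mu_0)^T · S^{-1} · (x̄ - mu_0):
  S^{-1} · (x̄ - mu_0) = (-0.3429, 0.7286),
  (x̄ - mu_0)^T · [...] = (-2.75)·(-0.3429) + (1.5)·(0.7286) = 2.0357.

Step 5 — scale by n: T² = 4 · 2.0357 = 8.1429.

T² ≈ 8.1429


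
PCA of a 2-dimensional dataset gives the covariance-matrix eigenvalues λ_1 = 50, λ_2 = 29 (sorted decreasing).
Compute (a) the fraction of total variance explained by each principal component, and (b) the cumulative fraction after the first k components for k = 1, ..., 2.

Step 1 — total variance = trace(Sigma) = Σ λ_i = 50 + 29 = 79.

Step 2 — fraction explained by component i = λ_i / Σ λ:
  PC1: 50/79 = 0.6329
  PC2: 29/79 = 0.3671

Step 3 — cumulative fraction after k components = (λ_1 + ... + λ_k) / Σ λ:
  k = 1: 50/79 = 0.6329
  k = 2: (50 + 29)/79 = 79/79 = 1

Summary (fraction, with percent):

explained: PC1 0.6329 (63.29%), PC2 0.3671 (36.71%);  cumulative: 0.6329, 1


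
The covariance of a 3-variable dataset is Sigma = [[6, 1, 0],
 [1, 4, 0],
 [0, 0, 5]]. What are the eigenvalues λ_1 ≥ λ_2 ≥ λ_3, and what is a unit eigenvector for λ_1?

Step 1 — characteristic polynomial p(λ) = det(λI - Sigma) = λ³ - tr·λ² + c_1·λ - det, where tr = trace, c_1 = sum of the principal 2×2 minors, det = det(Sigma):
  tr = 6 + 4 + 5 = 15,
  c_1 = (6·4 - (1)²) + (6·5 - (0)²) + (4·5 - (0)²) = 23 + 30 + 20 = 73,
  det = 6·(4·5 - (0)²) - (1)·((1)·5 - (0)·(0)) + (0)·((1)·(0) - 4·(0)) = 6·(20) - (1)·(5) + (0)·(0) = 115.
  So p(λ) = λ³ - 15λ² + 73λ - 115.
Step 2 — look for an integer root (rational root theorem: any rational root is an integer divisor of 115). Testing λ = 5:
  p(5) = 125 - 375 + 365 - 115 = 0  ✓
  Dividing out (λ - 5): p(λ) = (λ - 5)(λ² - 10λ + 23).
Step 3 — remaining eigenvalues from the quadratic λ² - 10λ + 23 = 0:
  Δ = 10² - 4·23 = 100 - 92 = 8,  λ = (10 ± √8)/2 = (10 ± 2.8284)/2 ≈ 6.4142 or 3.5858.
  Sorted: λ_1 = 6.4142,  λ_2 = 5,  λ_3 = 3.5858  (check: sum = 15 = tr ✓).

Step 4 — unit eigenvector for λ_1 ≈ 6.4142: v spans the null space of (Sigma - λ_1 I), whose rows are
  r_1 = (-0.4142, 1, 0),  r_2 = (1, -2.4142, 0),  r_3 = (0, 0, -1.4142).
  v is orthogonal to every row, so take v ∝ r_1 × r_3 = ((1)·(-1.4142) - (0)·(0), (0)·(0) - (-0.4142)·(-1.4142), (-0.4142)·(0) - (1)·(0)) ≈ (-1.4142, -0.5858, 0).
  Rescale (multiply by -1 so the first nonzero entry is positive): u = (1.4142, 0.5858, 0).
  ||u|| = √((1.4142)² + (0.5858)² + (0)²) = √(2.3431) ≈ 1.5307,  v_1 = u/||u|| ≈ (0.9239, 0.3827, 0) (||v_1|| = 1).

λ_1 = 6.4142,  λ_2 = 5,  λ_3 = 3.5858;  v_1 ≈ (0.9239, 0.3827, 0)


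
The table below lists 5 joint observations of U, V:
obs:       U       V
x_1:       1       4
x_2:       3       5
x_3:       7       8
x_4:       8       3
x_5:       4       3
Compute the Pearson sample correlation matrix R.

Step 1 — column means:
  mean(U) = (1 + 3 + 7 + 8 + 4) / 5 = 23/5 = 4.6
  mean(V) = (4 + 5 + 8 + 3 + 3) / 5 = 23/5 = 4.6

Step 2 — sample variances and covariances s[i,j] = (1/(n-1)) · Σ_k (x_{k,i} - mean_i) · (x_{k,j} - mean_j), with n-1 = 4:
  s[U,U] = ((-3.6)·(-3.6) + (-1.6)·(-1.6) + (2.4)·(2.4) + (3.4)·(3.4) + (-0.6)·(-0.6)) / 4 = 33.2/4 = 8.3
  s[U,V] = ((-3.6)·(-0.6) + (-1.6)·(0.4) + (2.4)·(3.4) + (3.4)·(-1.6) + (-0.6)·(-1.6)) / 4 = 5.2/4 = 1.3
  s[V,V] = ((-0.6)·(-0.6) + (0.4)·(0.4) + (3.4)·(3.4) + (-1.6)·(-1.6) + (-1.6)·(-1.6)) / 4 = 17.2/4 = 4.3
  Sample standard deviations s_i = √(s[i,i]):
  s(U) = √(8.3) = 2.881
  s(V) = √(4.3) = 2.0736

Step 3 — r_{ij} = s_{ij} / (s_i · s_j):
  r[U,U] = 1 (diagonal).
  r[U,V] = 1.3 / (2.881 · 2.0736) = 1.3 / 5.9741 = 0.2176
  r[V,V] = 1 (diagonal).

R is symmetric with unit diagonal. Assembling:

R = [[1, 0.2176],
 [0.2176, 1]]


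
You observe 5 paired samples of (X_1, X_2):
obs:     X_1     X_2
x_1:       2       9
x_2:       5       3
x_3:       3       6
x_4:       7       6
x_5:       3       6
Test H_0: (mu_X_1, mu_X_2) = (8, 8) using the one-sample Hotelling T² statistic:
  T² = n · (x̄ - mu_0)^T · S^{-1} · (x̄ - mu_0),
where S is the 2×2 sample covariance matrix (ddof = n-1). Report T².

Step 1 — sample mean vector:
  mean(X_1) = (2 + 5 + 3 + 7 + 3) / 5 = 20/5 = 4
  mean(X_2) = (9 + 3 + 6 + 6 + 6) / 5 = 30/5 = 6
  x̄ = (4, 6),  deviation x̄ - mu_0 = (4, 6) - (8, 8) = (-4, -2).

Step 2 — sample covariance matrix, S[i,j] = (1/(n-1)) · Σ_k (x_{k,i} - mean_i) · (x_{k,j} - mean_j), divisor n-1 = 4:
  S[X_1,X_1] = ((-2)·(-2) + (1)·(1) + (-1)·(-1) + (3)·(3) + (-1)·(-1)) / 4 = 16/4 = 4
  S[X_1,X_2] = ((-2)·(3) + (1)·(-3) + (-1)·(0) + (3)·(0) + (-1)·(0)) / 4 = -9/4 = -2.25
  S[X_2,X_2] = ((3)·(3) + (-3)·(-3) + (0)·(0) + (0)·(0) + (0)·(0)) / 4 = 18/4 = 4.5
  S = [[4, -2.25],
 [-2.25, 4.5]].

Step 3 — invert S. det(S) = 4·4.5 - (-2.25)² = 12.9375.
  S^{-1} = (1/det) · [[d, -b], [-b, a]] = [[0.3478, 0.1739],
 [0.1739, 0.3092]].

Step 4 — quadratic form (x̄ - mu_0)^T · S^{-1} · (x̄ - mu_0):
  S^{-1} · (x̄ - mu_0) = (-1.7391, -1.314),
  (x̄ - mu_0)^T · [...] = (-4)·(-1.7391) + (-2)·(-1.314) = 9.5845.

Step 5 — scale by n: T² = 5 · 9.5845 = 47.9227.

T² ≈ 47.9227


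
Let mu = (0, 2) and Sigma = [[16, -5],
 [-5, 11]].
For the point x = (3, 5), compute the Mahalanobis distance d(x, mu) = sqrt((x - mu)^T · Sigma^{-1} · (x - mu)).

Step 1 — centre the observation: (x - mu) = (3, 3).

Step 2 — invert Sigma. det(Sigma) = 16·11 - (-5)² = 151.
  Sigma^{-1} = (1/det) · [[d, -b], [-b, a]] = [[0.0728, 0.0331],
 [0.0331, 0.106]].

Step 3 — form the quadratic (x - mu)^T · Sigma^{-1} · (x - mu):
  Sigma^{-1} · (x - mu) = (0.3179, 0.4172).
  (x - mu)^T · [Sigma^{-1} · (x - mu)] = (3)·(0.3179) + (3)·(0.4172) = 2.2053.

Step 4 — take square root: d = √(2.2053) ≈ 1.485.

d(x, mu) = √(2.2053) ≈ 1.485


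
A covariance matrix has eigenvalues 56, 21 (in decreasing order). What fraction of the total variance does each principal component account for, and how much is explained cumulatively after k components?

Step 1 — total variance = trace(Sigma) = Σ λ_i = 56 + 21 = 77.

Step 2 — fraction explained by component i = λ_i / Σ λ:
  PC1: 56/77 = 0.7273
  PC2: 21/77 = 0.2727

Step 3 — cumulative fraction after k components = (λ_1 + ... + λ_k) / Σ λ:
  k = 1: 56/77 = 0.7273
  k = 2: (56 + 21)/77 = 77/77 = 1

Summary (fraction, with percent):

explained: PC1 0.7273 (72.73%), PC2 0.2727 (27.27%);  cumulative: 0.7273, 1


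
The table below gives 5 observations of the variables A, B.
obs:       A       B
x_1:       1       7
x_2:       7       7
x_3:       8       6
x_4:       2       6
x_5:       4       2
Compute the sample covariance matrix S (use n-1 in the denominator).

Step 1 — column means:
  mean(A) = (1 + 7 + 8 + 2 + 4) / 5 = 22/5 = 4.4
  mean(B) = (7 + 7 + 6 + 6 + 2) / 5 = 28/5 = 5.6

Step 2 — sample covariance S[i,j] = (1/(n-1)) · Σ_k (x_{k,i} - mean_i) · (x_{k,j} - mean_j), with n-1 = 4.
  S[A,A] = ((-3.4)·(-3.4) + (2.6)·(2.6) + (3.6)·(3.6) + (-2.4)·(-2.4) + (-0.4)·(-0.4)) / 4 = 37.2/4 = 9.3
  S[A,B] = ((-3.4)·(1.4) + (2.6)·(1.4) + (3.6)·(0.4) + (-2.4)·(0.4) + (-0.4)·(-3.6)) / 4 = 0.8/4 = 0.2
  S[B,B] = ((1.4)·(1.4) + (1.4)·(1.4) + (0.4)·(0.4) + (0.4)·(0.4) + (-3.6)·(-3.6)) / 4 = 17.2/4 = 4.3

S is symmetric (S[j,i] = S[i,j]). Assembling:

S = [[9.3, 0.2],
 [0.2, 4.3]]


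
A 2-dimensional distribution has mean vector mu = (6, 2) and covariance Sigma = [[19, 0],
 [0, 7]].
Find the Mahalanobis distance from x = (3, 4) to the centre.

Step 1 — centre the observation: (x - mu) = (-3, 2).

Step 2 — invert Sigma. det(Sigma) = 19·7 - (0)² = 133.
  Sigma^{-1} = (1/det) · [[d, -b], [-b, a]] = [[0.0526, 0],
 [0, 0.1429]].

Step 3 — form the quadratic (x - mu)^T · Sigma^{-1} · (x - mu):
  Sigma^{-1} · (x - mu) = (-0.1579, 0.2857).
  (x - mu)^T · [Sigma^{-1} · (x - mu)] = (-3)·(-0.1579) + (2)·(0.2857) = 1.0451.

Step 4 — take square root: d = √(1.0451) ≈ 1.0223.

d(x, mu) = √(1.0451) ≈ 1.0223


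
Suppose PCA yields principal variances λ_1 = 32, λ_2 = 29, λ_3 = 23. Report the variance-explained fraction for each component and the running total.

Step 1 — total variance = trace(Sigma) = Σ λ_i = 32 + 29 + 23 = 84.

Step 2 — fraction explained by component i = λ_i / Σ λ:
  PC1: 32/84 = 0.381
  PC2: 29/84 = 0.3452
  PC3: 23/84 = 0.2738

Step 3 — cumulative fraction after k components = (λ_1 + ... + λ_k) / Σ λ:
  k = 1: 32/84 = 0.381
  k = 2: (32 + 29)/84 = 61/84 = 0.7262
  k = 3: (32 + 29 + 23)/84 = 84/84 = 1

Summary (fraction, with percent):

explained: PC1 0.381 (38.1%), PC2 0.3452 (34.52%), PC3 0.2738 (27.38%);  cumulative: 0.381, 0.7262, 1
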